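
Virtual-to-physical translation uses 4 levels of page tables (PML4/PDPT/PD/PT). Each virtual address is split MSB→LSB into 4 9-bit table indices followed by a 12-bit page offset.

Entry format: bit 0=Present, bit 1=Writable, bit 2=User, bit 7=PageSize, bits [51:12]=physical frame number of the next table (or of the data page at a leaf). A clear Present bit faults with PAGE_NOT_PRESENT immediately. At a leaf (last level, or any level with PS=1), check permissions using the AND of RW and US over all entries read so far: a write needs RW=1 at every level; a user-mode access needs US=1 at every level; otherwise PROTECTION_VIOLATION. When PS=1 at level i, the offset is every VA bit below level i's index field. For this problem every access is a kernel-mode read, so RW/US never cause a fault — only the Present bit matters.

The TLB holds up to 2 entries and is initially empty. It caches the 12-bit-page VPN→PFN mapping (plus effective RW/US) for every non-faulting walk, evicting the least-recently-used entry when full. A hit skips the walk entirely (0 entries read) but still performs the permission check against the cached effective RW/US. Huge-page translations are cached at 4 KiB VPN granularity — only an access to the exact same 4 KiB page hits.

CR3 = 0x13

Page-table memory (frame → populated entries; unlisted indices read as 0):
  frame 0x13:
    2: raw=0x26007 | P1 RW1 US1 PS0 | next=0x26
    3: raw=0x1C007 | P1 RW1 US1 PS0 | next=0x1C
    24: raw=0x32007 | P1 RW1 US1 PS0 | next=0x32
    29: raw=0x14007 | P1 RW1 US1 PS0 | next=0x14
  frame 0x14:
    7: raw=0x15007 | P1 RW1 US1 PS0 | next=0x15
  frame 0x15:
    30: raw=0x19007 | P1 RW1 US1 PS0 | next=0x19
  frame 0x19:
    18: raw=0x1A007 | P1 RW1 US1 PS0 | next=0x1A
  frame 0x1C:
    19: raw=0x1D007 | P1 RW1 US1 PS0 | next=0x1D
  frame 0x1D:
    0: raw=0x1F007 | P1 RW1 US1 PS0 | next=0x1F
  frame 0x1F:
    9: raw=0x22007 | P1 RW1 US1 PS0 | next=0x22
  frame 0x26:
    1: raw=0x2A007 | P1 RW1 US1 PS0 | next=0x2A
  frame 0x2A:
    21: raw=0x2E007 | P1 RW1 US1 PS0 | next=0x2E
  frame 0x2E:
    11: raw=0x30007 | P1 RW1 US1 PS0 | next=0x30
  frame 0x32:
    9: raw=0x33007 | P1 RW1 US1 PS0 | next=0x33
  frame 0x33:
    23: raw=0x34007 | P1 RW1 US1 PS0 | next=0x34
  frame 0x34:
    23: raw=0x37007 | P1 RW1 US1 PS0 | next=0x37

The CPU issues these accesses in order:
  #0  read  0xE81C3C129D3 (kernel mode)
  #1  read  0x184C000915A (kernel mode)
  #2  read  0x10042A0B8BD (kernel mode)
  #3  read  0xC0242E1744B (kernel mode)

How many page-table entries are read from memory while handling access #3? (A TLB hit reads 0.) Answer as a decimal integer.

Per-access translation:
#0 VA=0xE81C3C129D3 (r,kernel):
  L0 @0x13[29] → 0x14007  P=1,RW=1,US=1,PS=0
  L1 @0x14[7] → 0x15007  P=1,RW=1,US=1,PS=0
  L2 @0x15[30] → 0x19007  P=1,RW=1,US=1,PS=0
  L3 @0x19[18] → 0x1A007  P=1,RW=1,US=1,PS=0
  ⇒ phys 0x1A9D3  [4 reads]
#1 VA=0x184C000915A (r,kernel):
  L0 @0x13[3] → 0x1C007  P=1,RW=1,US=1,PS=0
  L1 @0x1C[19] → 0x1D007  P=1,RW=1,US=1,PS=0
  L2 @0x1D[0] → 0x1F007  P=1,RW=1,US=1,PS=0
  L3 @0x1F[9] → 0x22007  P=1,RW=1,US=1,PS=0
  ⇒ phys 0x2215A  [4 reads]
#2 VA=0x10042A0B8BD (r,kernel):
  L0 @0x13[2] → 0x26007  P=1,RW=1,US=1,PS=0
  L1 @0x26[1] → 0x2A007  P=1,RW=1,US=1,PS=0
  L2 @0x2A[21] → 0x2E007  P=1,RW=1,US=1,PS=0
  L3 @0x2E[11] → 0x30007  P=1,RW=1,US=1,PS=0
  ⇒ phys 0x308BD  [4 reads]
#3 VA=0xC0242E1744B (r,kernel):
  L0 @0x13[24] → 0x32007  P=1,RW=1,US=1,PS=0
  L1 @0x32[9] → 0x33007  P=1,RW=1,US=1,PS=0
  L2 @0x33[23] → 0x34007  P=1,RW=1,US=1,PS=0
  L3 @0x34[23] → 0x37007  P=1,RW=1,US=1,PS=0
  ⇒ phys 0x3744B  [4 reads]

Entries read for #3: 4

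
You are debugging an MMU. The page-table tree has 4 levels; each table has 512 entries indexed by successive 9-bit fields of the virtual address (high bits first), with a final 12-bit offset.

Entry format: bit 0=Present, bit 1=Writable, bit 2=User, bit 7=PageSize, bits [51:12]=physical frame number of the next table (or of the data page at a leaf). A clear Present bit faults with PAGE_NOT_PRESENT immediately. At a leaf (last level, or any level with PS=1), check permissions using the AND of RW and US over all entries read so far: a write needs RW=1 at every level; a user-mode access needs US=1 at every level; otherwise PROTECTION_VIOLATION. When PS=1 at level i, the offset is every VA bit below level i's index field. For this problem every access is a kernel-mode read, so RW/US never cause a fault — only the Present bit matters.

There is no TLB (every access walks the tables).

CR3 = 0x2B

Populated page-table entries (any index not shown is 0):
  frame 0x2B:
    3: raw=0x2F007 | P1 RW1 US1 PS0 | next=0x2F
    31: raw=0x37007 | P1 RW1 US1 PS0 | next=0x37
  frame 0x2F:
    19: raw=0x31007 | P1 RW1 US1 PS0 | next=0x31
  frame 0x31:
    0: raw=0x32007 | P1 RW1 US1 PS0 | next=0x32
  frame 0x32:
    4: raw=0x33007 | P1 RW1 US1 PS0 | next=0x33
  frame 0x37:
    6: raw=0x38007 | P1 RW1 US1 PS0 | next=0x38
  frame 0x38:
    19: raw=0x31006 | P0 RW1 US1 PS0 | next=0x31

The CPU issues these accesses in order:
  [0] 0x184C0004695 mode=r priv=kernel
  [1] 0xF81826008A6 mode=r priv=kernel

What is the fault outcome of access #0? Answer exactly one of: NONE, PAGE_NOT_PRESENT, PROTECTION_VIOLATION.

Walk each access:
#0 VA=0x184C0004695 (r,kernel):
  L0: frame=0x2B idx=3 entry=0x2F007 [P=1 RW=1 US=1 PS=0]
  L1: frame=0x2F idx=19 entry=0x31007 [P=1 RW=1 US=1 PS=0]
  L2: frame=0x31 idx=0 entry=0x32007 [P=1 RW=1 US=1 PS=0]
  L3: frame=0x32 idx=4 entry=0x33007 [P=1 RW=1 US=1 PS=0]
  → PA=0x33695  (4 entries read)
#1 VA=0xF81826008A6 (r,kernel):
  L0: frame=0x2B idx=31 entry=0x37007 [P=1 RW=1 US=1 PS=0]
  L1: frame=0x37 idx=6 entry=0x38007 [P=1 RW=1 US=1 PS=0]
  L2: frame=0x38 idx=19 entry=0x31006 [P=0 RW=1 US=1 PS=0]
  → PAGE_NOT_PRESENT  (3 entries read)

Access #0 fault: NONE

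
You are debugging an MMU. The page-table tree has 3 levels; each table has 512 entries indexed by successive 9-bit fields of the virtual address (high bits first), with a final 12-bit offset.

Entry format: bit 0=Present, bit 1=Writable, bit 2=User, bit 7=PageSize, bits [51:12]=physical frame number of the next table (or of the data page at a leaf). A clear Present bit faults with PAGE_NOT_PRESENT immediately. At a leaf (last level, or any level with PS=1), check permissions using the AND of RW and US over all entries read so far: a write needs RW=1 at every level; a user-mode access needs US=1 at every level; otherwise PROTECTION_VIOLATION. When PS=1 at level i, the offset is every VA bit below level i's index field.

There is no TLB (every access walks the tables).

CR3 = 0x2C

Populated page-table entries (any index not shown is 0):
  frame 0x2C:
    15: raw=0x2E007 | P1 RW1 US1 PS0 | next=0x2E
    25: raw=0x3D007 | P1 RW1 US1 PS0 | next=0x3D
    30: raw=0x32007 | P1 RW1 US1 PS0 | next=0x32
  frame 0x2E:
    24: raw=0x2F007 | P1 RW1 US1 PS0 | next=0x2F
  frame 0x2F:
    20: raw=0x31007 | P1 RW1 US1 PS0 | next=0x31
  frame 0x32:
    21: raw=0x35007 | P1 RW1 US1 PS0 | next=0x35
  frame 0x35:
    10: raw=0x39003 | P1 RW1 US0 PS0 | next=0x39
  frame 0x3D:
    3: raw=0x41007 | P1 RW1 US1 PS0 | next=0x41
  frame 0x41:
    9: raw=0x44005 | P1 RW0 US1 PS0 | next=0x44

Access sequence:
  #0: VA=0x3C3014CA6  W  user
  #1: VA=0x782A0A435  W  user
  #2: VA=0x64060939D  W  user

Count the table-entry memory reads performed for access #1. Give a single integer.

Walk each access:
#0 VA=0x3C3014CA6 (w,user):
  lvl0: tbl 0x2C, slot 15 ⇒ 0x2E007 (P1/RW1/US1/PS0)
  lvl1: tbl 0x2E, slot 24 ⇒ 0x2F007 (P1/RW1/US1/PS0)
  lvl2: tbl 0x2F, slot 20 ⇒ 0x31007 (P1/RW1/US1/PS0)
  ⇒ phys 0x31CA6  [3 reads]
#1 VA=0x782A0A435 (w,user):
  lvl0: tbl 0x2C, slot 30 ⇒ 0x32007 (P1/RW1/US1/PS0)
  lvl1: tbl 0x32, slot 21 ⇒ 0x35007 (P1/RW1/US1/PS0)
  lvl2: tbl 0x35, slot 10 ⇒ 0x39003 (P1/RW1/US0/PS0)
  ✗ PROTECTION_VIOLATION  [3 reads]
#2 VA=0x64060939D (w,user):
  lvl0: tbl 0x2C, slot 25 ⇒ 0x3D007 (P1/RW1/US1/PS0)
  lvl1: tbl 0x3D, slot 3 ⇒ 0x41007 (P1/RW1/US1/PS0)
  lvl2: tbl 0x41, slot 9 ⇒ 0x44005 (P1/RW0/US1/PS0)
  ✗ PROTECTION_VIOLATION  [3 reads]

Entries read for #1: 3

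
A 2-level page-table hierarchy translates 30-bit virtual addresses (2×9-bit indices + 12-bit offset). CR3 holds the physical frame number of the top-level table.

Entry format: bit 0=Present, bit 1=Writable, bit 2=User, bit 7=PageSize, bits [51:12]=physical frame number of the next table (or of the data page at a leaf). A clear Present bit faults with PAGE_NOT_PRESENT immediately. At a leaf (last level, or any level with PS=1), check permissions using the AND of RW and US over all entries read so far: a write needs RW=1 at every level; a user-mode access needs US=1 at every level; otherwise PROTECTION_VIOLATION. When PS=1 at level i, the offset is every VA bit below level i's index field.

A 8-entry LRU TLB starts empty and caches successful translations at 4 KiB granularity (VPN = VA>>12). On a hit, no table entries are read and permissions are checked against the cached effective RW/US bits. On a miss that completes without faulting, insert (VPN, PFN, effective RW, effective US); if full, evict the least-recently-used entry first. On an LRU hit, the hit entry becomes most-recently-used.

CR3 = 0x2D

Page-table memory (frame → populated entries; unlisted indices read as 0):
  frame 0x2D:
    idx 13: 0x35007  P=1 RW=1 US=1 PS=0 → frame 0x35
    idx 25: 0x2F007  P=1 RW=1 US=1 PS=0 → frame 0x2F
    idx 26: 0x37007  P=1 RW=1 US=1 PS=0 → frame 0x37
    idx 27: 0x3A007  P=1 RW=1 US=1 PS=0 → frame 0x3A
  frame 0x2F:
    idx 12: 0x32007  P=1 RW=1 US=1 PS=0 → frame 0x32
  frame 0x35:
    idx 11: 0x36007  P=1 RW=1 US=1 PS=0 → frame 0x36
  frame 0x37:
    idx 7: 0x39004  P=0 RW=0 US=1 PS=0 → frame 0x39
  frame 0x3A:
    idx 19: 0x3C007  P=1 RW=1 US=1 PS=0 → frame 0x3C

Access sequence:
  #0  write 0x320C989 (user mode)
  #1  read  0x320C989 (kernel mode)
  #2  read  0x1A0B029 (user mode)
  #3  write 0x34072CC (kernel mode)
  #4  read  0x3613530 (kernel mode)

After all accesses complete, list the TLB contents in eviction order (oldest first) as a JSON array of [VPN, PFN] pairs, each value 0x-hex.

Trace:
#0 VA=0x320C989 (w,user):
  lvl0: tbl 0x2D, slot 25 ⇒ 0x2F007 (P1/RW1/US1/PS0)
  lvl1: tbl 0x2F, slot 12 ⇒ 0x32007 (P1/RW1/US1/PS0)
  ✓ 0x32989  — 2 lookups
#1 VA=0x320C989 (r,kernel):
  TLB hit vpn=0x320C → PA=0x32989
#2 VA=0x1A0B029 (r,user):
  lvl0: tbl 0x2D, slot 13 ⇒ 0x35007 (P1/RW1/US1/PS0)
  lvl1: tbl 0x35, slot 11 ⇒ 0x36007 (P1/RW1/US1/PS0)
  ✓ 0x36029  — 2 lookups
#3 VA=0x34072CC (w,kernel):
  lvl0: tbl 0x2D, slot 26 ⇒ 0x37007 (P1/RW1/US1/PS0)
  lvl1: tbl 0x37, slot 7 ⇒ 0x39004 (P0/RW0/US1/PS0)
  → PAGE_NOT_PRESENT  (2 entries read)
#4 VA=0x3613530 (r,kernel):
  lvl0: tbl 0x2D, slot 27 ⇒ 0x3A007 (P1/RW1/US1/PS0)
  lvl1: tbl 0x3A, slot 19 ⇒ 0x3C007 (P1/RW1/US1/PS0)
  ✓ 0x3C530  — 2 lookups

TLB: [["0x320C", "0x32"], ["0x1A0B", "0x36"], ["0x3613", "0x3C"]]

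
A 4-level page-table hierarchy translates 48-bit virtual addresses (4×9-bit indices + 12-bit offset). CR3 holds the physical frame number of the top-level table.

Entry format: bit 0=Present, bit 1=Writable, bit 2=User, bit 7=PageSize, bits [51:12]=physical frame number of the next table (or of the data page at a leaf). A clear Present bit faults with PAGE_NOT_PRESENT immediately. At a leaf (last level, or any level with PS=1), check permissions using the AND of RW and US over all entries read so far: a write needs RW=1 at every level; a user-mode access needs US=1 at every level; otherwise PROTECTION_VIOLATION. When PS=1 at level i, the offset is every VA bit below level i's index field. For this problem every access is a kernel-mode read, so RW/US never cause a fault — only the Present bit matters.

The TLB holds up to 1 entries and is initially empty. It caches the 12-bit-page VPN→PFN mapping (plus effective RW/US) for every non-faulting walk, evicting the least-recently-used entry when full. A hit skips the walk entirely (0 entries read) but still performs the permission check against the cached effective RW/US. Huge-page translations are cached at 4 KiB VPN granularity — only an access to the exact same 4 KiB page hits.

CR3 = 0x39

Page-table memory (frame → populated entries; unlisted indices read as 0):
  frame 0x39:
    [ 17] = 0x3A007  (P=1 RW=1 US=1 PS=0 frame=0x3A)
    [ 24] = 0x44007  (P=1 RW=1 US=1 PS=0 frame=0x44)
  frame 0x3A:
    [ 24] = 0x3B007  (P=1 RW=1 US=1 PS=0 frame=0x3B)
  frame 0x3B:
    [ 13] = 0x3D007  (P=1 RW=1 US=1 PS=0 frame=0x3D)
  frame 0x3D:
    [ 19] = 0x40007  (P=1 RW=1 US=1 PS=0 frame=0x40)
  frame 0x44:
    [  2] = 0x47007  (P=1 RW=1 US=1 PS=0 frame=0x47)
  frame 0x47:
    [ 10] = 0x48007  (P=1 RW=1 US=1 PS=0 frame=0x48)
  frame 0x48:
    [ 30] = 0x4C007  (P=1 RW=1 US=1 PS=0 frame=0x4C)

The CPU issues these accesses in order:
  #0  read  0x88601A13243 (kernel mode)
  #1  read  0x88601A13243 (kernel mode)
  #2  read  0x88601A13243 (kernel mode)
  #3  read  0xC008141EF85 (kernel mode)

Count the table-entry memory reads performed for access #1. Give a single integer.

Walk each access:
#0 VA=0x88601A13243 (r,kernel):
  L0 @0x39[17] → 0x3A007  P=1,RW=1,US=1,PS=0
  L1 @0x3A[24] → 0x3B007  P=1,RW=1,US=1,PS=0
  L2 @0x3B[13] → 0x3D007  P=1,RW=1,US=1,PS=0
  L3 @0x3D[19] → 0x40007  P=1,RW=1,US=1,PS=0
  ✓ 0x40243  — 4 lookups
#1 VA=0x88601A13243 (r,kernel):
  TLB hit vpn=0x88601A13 → PA=0x40243
#2 VA=0x88601A13243 (r,kernel):
  TLB hit vpn=0x88601A13 → PA=0x40243
#3 VA=0xC008141EF85 (r,kernel):
  L0 @0x39[24] → 0x44007  P=1,RW=1,US=1,PS=0
  L1 @0x44[2] → 0x47007  P=1,RW=1,US=1,PS=0
  L2 @0x47[10] → 0x48007  P=1,RW=1,US=1,PS=0
  L3 @0x48[30] → 0x4C007  P=1,RW=1,US=1,PS=0
  ✓ 0x4CF85  — 4 lookups

Entries read for #1: 0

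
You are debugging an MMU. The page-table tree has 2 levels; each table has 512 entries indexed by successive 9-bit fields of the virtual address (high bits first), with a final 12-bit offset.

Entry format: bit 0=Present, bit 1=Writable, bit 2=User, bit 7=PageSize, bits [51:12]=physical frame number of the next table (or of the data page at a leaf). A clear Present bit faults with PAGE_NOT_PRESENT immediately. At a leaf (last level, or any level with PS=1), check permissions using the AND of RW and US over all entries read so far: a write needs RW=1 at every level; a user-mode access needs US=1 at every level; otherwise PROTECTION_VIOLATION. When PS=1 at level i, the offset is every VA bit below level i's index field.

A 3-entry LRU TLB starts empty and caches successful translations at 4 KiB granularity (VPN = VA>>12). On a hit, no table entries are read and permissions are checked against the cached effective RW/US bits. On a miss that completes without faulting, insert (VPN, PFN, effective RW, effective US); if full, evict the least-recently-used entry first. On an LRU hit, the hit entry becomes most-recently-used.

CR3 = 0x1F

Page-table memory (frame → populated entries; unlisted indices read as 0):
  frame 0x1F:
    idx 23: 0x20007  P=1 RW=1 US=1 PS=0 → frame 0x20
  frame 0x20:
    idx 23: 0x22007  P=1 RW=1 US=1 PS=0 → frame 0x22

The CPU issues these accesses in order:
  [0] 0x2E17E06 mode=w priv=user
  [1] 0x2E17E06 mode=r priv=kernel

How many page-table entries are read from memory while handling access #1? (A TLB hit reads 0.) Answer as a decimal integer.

Trace:
#0 VA=0x2E17E06 (w,user):
  L0 @0x1F[23] → 0x20007  P=1,RW=1,US=1,PS=0
  L1 @0x20[23] → 0x22007  P=1,RW=1,US=1,PS=0
  ⇒ phys 0x22E06  [2 reads]
#1 VA=0x2E17E06 (r,kernel):
  TLB hit vpn=0x2E17 → PA=0x22E06

Entries read for #1: 0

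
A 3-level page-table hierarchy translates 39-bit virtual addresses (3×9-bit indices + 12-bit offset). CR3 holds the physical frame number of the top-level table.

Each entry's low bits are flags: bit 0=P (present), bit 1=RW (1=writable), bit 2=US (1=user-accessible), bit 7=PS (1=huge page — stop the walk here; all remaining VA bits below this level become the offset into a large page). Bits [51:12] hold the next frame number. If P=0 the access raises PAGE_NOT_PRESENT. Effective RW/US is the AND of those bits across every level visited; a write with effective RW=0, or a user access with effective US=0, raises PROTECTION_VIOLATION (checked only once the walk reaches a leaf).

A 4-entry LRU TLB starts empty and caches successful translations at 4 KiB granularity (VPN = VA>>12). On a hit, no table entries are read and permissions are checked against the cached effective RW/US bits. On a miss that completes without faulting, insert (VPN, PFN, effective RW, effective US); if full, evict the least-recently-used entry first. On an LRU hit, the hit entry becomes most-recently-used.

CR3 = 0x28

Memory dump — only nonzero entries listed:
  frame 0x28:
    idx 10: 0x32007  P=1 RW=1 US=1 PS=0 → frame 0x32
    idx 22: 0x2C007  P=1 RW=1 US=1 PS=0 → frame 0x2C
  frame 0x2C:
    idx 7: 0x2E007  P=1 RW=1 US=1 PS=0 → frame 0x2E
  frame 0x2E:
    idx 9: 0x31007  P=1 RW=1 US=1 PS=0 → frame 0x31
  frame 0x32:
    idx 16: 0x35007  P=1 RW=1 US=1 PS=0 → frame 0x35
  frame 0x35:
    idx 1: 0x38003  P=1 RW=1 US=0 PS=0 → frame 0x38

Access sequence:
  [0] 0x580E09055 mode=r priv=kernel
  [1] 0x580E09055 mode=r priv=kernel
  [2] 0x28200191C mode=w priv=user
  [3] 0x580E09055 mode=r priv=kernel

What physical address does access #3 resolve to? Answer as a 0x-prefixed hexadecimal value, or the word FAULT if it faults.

Trace:
#0 VA=0x580E09055 (r,kernel):
  [0] read 0x28 idx=22: raw=0x2C007 flags P=1 W=1 U=1 S=0
  [1] read 0x2C idx=7: raw=0x2E007 flags P=1 W=1 U=1 S=0
  [2] read 0x2E idx=9: raw=0x31007 flags P=1 W=1 U=1 S=0
  → PA=0x31055  (3 entries read)
#1 VA=0x580E09055 (r,kernel):
  TLB hit vpn=0x580E09 → PA=0x31055
#2 VA=0x28200191C (w,user):
  [0] read 0x28 idx=10: raw=0x32007 flags P=1 W=1 U=1 S=0
  [1] read 0x32 idx=16: raw=0x35007 flags P=1 W=1 U=1 S=0
  [2] read 0x35 idx=1: raw=0x38003 flags P=1 W=1 U=0 S=0
  ⇒ fault: PROTECTION_VIOLATION  — 3 lookups
#3 VA=0x580E09055 (r,kernel):
  TLB hit vpn=0x580E09 → PA=0x31055

Access #3 PA: 0x31055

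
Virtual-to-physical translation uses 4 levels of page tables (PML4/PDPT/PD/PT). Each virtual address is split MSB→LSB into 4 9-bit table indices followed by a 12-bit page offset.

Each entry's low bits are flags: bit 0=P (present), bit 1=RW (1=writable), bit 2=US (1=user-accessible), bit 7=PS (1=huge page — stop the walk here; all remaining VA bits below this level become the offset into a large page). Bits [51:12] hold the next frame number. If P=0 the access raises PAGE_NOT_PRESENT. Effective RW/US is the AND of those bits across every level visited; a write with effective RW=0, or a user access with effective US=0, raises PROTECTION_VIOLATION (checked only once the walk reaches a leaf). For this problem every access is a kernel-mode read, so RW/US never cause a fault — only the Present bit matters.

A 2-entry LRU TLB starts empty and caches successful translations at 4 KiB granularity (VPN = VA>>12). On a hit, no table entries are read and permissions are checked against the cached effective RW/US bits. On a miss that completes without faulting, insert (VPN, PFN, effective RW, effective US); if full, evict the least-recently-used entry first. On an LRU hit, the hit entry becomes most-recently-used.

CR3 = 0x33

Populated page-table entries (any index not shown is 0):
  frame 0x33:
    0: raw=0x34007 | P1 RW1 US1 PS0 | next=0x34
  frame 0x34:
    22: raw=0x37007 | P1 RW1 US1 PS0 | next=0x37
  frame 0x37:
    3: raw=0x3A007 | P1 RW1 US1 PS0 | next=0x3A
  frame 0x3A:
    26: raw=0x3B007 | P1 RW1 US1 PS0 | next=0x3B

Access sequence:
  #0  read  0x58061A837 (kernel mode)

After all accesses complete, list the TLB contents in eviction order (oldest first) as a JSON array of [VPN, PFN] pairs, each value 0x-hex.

Walk each access:
#0 VA=0x58061A837 (r,kernel):
  lvl0: tbl 0x33, slot 0 ⇒ 0x34007 (P1/RW1/US1/PS0)
  lvl1: tbl 0x34, slot 22 ⇒ 0x37007 (P1/RW1/US1/PS0)
  lvl2: tbl 0x37, slot 3 ⇒ 0x3A007 (P1/RW1/US1/PS0)
  lvl3: tbl 0x3A, slot 26 ⇒ 0x3B007 (P1/RW1/US1/PS0)
  ⇒ phys 0x3B837  [4 reads]

TLB: [["0x58061A", "0x3B"]]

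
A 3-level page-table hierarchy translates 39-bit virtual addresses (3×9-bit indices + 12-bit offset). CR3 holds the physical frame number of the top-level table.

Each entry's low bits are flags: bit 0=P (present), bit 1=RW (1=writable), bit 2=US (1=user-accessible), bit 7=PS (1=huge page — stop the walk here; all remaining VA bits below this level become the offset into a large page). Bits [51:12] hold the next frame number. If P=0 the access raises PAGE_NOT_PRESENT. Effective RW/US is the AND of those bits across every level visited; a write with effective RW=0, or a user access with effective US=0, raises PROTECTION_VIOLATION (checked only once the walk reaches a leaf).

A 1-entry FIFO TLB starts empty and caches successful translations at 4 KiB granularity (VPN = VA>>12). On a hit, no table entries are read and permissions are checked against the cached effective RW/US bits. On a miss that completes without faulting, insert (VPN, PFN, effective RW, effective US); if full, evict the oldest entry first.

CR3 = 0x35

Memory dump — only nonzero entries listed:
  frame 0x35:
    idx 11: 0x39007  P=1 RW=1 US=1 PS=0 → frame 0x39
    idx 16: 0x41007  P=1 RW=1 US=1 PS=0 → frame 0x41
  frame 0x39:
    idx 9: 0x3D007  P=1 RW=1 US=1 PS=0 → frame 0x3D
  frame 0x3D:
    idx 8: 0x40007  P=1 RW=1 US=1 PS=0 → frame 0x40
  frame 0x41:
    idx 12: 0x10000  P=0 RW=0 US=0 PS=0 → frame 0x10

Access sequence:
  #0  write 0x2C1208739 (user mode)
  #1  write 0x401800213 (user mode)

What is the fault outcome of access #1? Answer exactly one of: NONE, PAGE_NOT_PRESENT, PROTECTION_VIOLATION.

Per-access translation:
#0 VA=0x2C1208739 (w,user):
  lvl0: tbl 0x35, slot 11 ⇒ 0x39007 (P1/RW1/US1/PS0)
  lvl1: tbl 0x39, slot 9 ⇒ 0x3D007 (P1/RW1/US1/PS0)
  lvl2: tbl 0x3D, slot 8 ⇒ 0x40007 (P1/RW1/US1/PS0)
  → PA=0x40739  (3 entries read)
#1 VA=0x401800213 (w,user):
  lvl0: tbl 0x35, slot 16 ⇒ 0x41007 (P1/RW1/US1/PS0)
  lvl1: tbl 0x41, slot 12 ⇒ 0x10000 (P0/RW0/US0/PS0)
  ⇒ fault: PAGE_NOT_PRESENT  — 2 lookups

Access #1 fault: PAGE_NOT_PRESENT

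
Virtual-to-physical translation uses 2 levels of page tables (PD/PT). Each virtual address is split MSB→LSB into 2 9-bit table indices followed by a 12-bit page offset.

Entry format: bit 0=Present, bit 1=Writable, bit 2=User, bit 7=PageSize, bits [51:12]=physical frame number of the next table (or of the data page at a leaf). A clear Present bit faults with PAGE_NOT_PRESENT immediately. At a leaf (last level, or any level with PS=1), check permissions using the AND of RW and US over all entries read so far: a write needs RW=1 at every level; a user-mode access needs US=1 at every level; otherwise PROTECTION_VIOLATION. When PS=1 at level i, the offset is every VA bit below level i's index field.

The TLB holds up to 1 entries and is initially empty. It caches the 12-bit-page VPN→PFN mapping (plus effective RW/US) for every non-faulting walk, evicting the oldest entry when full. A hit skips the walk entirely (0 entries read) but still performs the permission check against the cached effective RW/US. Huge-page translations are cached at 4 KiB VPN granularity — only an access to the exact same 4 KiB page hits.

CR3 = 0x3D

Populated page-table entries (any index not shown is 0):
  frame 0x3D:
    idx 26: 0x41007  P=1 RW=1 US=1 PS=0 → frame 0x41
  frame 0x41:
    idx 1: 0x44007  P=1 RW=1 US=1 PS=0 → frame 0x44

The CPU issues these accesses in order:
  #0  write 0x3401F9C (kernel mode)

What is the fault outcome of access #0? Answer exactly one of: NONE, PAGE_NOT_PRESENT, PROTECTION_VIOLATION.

Walk each access:
#0 VA=0x3401F9C (w,kernel):
  L0: frame=0x3D idx=26 entry=0x41007 [P=1 RW=1 US=1 PS=0]
  L1: frame=0x41 idx=1 entry=0x44007 [P=1 RW=1 US=1 PS=0]
  ✓ 0x44F9C  — 2 lookups

Access #0 fault: NONE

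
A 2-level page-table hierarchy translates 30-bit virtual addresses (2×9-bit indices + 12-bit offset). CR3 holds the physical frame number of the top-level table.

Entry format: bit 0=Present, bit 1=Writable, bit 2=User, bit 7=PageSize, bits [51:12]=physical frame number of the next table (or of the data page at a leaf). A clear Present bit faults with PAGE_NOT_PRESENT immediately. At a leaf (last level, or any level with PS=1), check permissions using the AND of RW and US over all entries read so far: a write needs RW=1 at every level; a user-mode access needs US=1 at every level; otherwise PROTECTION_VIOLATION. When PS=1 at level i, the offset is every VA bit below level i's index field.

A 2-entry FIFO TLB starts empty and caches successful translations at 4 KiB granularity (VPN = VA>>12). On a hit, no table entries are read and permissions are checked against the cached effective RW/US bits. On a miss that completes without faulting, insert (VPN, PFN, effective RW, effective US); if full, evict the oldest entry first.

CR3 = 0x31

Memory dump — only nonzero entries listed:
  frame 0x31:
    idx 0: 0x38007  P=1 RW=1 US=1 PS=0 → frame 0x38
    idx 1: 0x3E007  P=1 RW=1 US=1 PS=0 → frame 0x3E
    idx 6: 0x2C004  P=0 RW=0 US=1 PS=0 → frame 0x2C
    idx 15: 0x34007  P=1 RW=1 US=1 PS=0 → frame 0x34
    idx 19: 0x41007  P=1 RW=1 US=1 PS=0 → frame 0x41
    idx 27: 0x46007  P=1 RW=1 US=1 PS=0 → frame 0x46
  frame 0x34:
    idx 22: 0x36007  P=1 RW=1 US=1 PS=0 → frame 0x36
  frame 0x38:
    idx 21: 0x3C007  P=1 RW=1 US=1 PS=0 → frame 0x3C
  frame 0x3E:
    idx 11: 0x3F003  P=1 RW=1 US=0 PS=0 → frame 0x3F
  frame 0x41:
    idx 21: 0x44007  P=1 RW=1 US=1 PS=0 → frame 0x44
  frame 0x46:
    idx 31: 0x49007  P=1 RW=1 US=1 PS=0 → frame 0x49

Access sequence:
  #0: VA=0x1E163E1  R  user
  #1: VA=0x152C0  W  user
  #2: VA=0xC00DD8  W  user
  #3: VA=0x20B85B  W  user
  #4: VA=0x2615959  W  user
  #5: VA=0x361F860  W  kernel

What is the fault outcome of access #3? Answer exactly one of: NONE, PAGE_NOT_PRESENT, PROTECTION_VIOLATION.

Trace:
#0 VA=0x1E163E1 (r,user):
  [0] read 0x31 idx=15: raw=0x34007 flags P=1 W=1 U=1 S=0
  [1] read 0x34 idx=22: raw=0x36007 flags P=1 W=1 U=1 S=0
  → PA=0x363E1  (2 entries read)
#1 VA=0x152C0 (w,user):
  [0] read 0x31 idx=0: raw=0x38007 flags P=1 W=1 U=1 S=0
  [1] read 0x38 idx=21: raw=0x3C007 flags P=1 W=1 U=1 S=0
  → PA=0x3C2C0  (2 entries read)
#2 VA=0xC00DD8 (w,user):
  [0] read 0x31 idx=6: raw=0x2C004 flags P=0 W=0 U=1 S=0
  ✗ PAGE_NOT_PRESENT  [1 reads]
#3 VA=0x20B85B (w,user):
  [0] read 0x31 idx=1: raw=0x3E007 flags P=1 W=1 U=1 S=0
  [1] read 0x3E idx=11: raw=0x3F003 flags P=1 W=1 U=0 S=0
  ✗ PROTECTION_VIOLATION  [2 reads]
#4 VA=0x2615959 (w,user):
  [0] read 0x31 idx=19: raw=0x41007 flags P=1 W=1 U=1 S=0
  [1] read 0x41 idx=21: raw=0x44007 flags P=1 W=1 U=1 S=0
  → PA=0x44959  (2 entries read)
#5 VA=0x361F860 (w,kernel):
  [0] read 0x31 idx=27: raw=0x46007 flags P=1 W=1 U=1 S=0
  [1] read 0x46 idx=31: raw=0x49007 flags P=1 W=1 U=1 S=0
  → PA=0x49860  (2 entries read)

Access #3 fault: PROTECTION_VIOLATION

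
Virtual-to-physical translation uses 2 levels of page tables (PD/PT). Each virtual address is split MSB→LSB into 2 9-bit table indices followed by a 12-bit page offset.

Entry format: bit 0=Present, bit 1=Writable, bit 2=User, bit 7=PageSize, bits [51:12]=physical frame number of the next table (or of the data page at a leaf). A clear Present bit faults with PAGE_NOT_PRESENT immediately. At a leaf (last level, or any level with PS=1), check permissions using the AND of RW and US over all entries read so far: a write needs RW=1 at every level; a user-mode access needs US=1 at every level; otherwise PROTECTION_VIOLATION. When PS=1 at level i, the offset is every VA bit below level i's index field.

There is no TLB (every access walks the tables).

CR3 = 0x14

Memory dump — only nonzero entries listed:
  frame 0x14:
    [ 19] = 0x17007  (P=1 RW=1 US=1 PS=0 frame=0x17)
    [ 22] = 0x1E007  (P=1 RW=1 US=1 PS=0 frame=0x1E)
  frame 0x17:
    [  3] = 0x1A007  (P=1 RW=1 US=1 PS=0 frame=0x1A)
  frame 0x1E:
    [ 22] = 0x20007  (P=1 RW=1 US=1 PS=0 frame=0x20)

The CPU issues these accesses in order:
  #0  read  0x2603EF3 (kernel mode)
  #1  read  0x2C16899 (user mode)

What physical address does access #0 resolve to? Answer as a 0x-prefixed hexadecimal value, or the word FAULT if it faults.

Walk each access:
#0 VA=0x2603EF3 (r,kernel):
  L0 @0x14[19] → 0x17007  P=1,RW=1,US=1,PS=0
  L1 @0x17[3] → 0x1A007  P=1,RW=1,US=1,PS=0
  → PA=0x1AEF3  (2 entries read)
#1 VA=0x2C16899 (r,user):
  L0 @0x14[22] → 0x1E007  P=1,RW=1,US=1,PS=0
  L1 @0x1E[22] → 0x20007  P=1,RW=1,US=1,PS=0
  → PA=0x20899  (2 entries read)

Access #0 PA: 0x1AEF3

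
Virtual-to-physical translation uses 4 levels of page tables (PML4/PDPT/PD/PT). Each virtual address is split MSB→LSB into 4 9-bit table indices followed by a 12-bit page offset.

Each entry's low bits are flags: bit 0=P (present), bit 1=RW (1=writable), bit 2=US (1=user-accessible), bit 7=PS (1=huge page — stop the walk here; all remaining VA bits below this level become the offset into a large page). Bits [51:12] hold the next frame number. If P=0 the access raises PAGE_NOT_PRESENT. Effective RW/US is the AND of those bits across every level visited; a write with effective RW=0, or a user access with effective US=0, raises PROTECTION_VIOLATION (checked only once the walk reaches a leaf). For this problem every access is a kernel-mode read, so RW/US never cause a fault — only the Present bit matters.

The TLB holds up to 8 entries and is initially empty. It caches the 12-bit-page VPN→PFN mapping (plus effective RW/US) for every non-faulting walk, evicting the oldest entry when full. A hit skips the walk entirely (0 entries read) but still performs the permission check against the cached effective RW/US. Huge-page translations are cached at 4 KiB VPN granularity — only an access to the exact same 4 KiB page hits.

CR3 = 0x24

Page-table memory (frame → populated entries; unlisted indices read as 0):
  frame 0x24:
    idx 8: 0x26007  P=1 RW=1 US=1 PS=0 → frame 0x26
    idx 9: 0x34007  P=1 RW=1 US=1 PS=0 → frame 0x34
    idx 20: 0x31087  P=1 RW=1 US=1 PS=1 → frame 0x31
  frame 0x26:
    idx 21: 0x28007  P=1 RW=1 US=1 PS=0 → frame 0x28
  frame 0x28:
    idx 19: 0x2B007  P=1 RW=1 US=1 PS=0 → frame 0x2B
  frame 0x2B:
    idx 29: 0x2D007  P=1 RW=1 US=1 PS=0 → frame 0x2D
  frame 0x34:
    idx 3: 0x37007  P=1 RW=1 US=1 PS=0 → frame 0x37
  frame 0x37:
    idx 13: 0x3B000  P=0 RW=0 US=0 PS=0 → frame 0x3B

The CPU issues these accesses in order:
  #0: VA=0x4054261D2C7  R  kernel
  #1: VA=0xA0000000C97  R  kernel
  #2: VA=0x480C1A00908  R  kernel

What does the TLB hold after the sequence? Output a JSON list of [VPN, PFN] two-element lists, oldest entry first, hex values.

Per-access translation:
#0 VA=0x4054261D2C7 (r,kernel):
  L0 @0x24[8] → 0x26007  P=1,RW=1,US=1,PS=0
  L1 @0x26[21] → 0x28007  P=1,RW=1,US=1,PS=0
  L2 @0x28[19] → 0x2B007  P=1,RW=1,US=1,PS=0
  L3 @0x2B[29] → 0x2D007  P=1,RW=1,US=1,PS=0
  ⇒ phys 0x2D2C7  [4 reads]
#1 VA=0xA0000000C97 (r,kernel):
  L0 @0x24[20] → 0x31087  P=1,RW=1,US=1,PS=1
  ⇒ phys 0x31C97 (huge @L0)  [1 reads]
#2 VA=0x480C1A00908 (r,kernel):
  L0 @0x24[9] → 0x34007  P=1,RW=1,US=1,PS=0
  L1 @0x34[3] → 0x37007  P=1,RW=1,US=1,PS=0
  L2 @0x37[13] → 0x3B000  P=0,RW=0,US=0,PS=0
  ⇒ fault: PAGE_NOT_PRESENT  — 3 lookups

TLB: [["0x4054261D", "0x2D"], ["0xA0000000", "0x31"]]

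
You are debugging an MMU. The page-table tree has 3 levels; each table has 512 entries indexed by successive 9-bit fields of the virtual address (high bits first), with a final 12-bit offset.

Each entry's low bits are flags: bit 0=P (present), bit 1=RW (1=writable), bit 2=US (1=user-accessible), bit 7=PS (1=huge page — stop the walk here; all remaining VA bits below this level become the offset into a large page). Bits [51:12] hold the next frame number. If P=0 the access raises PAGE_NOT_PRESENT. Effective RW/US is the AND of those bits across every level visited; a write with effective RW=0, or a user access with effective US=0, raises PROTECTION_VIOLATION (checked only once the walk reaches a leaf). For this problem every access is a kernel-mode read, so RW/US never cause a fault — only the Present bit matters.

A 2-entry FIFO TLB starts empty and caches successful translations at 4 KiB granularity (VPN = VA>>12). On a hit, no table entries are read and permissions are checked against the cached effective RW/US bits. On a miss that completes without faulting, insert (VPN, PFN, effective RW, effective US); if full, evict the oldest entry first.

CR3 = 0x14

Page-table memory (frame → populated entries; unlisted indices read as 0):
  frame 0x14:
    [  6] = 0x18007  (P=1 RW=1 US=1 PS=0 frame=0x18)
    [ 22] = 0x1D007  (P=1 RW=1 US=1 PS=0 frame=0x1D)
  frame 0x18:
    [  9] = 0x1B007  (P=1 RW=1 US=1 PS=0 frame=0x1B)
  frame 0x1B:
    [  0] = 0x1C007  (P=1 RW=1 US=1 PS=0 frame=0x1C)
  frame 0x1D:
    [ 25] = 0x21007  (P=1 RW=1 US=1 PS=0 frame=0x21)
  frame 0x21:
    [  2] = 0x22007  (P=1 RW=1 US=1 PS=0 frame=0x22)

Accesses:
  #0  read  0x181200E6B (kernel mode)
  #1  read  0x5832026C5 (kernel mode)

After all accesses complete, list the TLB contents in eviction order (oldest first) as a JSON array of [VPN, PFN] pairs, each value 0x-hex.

Trace:
#0 VA=0x181200E6B (r,kernel):
  L0: frame=0x14 idx=6 entry=0x18007 [P=1 RW=1 US=1 PS=0]
  L1: frame=0x18 idx=9 entry=0x1B007 [P=1 RW=1 US=1 PS=0]
  L2: frame=0x1B idx=0 entry=0x1C007 [P=1 RW=1 US=1 PS=0]
  ⇒ phys 0x1CE6B  [3 reads]
#1 VA=0x5832026C5 (r,kernel):
  L0: frame=0x14 idx=22 entry=0x1D007 [P=1 RW=1 US=1 PS=0]
  L1: frame=0x1D idx=25 entry=0x21007 [P=1 RW=1 US=1 PS=0]
  L2: frame=0x21 idx=2 entry=0x22007 [P=1 RW=1 US=1 PS=0]
  ⇒ phys 0x226C5  [3 reads]

TLB: [["0x181200", "0x1C"], ["0x583202", "0x22"]]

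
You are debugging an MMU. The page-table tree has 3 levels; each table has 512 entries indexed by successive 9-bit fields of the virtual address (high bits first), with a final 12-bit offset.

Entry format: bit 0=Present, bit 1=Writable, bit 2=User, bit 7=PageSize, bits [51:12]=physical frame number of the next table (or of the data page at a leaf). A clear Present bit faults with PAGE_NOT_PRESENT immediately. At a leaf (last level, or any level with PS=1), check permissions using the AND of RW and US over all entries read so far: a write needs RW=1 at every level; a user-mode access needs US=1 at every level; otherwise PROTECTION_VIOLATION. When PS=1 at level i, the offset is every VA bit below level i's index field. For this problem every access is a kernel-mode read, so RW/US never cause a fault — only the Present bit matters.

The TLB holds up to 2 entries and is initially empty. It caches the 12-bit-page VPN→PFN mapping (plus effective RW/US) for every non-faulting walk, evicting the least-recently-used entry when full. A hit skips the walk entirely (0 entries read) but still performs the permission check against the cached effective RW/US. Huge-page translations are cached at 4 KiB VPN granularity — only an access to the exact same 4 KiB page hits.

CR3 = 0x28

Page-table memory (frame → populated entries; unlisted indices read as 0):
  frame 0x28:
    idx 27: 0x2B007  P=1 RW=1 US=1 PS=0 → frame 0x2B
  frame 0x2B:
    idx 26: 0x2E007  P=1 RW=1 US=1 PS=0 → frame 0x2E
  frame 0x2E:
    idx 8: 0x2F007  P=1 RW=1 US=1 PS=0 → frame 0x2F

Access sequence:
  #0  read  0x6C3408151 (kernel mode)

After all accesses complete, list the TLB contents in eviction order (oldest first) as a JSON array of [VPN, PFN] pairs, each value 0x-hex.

Trace:
#0 VA=0x6C3408151 (r,kernel):
  L0 @0x28[27] → 0x2B007  P=1,RW=1,US=1,PS=0
  L1 @0x2B[26] → 0x2E007  P=1,RW=1,US=1,PS=0
  L2 @0x2E[8] → 0x2F007  P=1,RW=1,US=1,PS=0
  ⇒ phys 0x2F151  [3 reads]

TLB: [["0x6C3408", "0x2F"]]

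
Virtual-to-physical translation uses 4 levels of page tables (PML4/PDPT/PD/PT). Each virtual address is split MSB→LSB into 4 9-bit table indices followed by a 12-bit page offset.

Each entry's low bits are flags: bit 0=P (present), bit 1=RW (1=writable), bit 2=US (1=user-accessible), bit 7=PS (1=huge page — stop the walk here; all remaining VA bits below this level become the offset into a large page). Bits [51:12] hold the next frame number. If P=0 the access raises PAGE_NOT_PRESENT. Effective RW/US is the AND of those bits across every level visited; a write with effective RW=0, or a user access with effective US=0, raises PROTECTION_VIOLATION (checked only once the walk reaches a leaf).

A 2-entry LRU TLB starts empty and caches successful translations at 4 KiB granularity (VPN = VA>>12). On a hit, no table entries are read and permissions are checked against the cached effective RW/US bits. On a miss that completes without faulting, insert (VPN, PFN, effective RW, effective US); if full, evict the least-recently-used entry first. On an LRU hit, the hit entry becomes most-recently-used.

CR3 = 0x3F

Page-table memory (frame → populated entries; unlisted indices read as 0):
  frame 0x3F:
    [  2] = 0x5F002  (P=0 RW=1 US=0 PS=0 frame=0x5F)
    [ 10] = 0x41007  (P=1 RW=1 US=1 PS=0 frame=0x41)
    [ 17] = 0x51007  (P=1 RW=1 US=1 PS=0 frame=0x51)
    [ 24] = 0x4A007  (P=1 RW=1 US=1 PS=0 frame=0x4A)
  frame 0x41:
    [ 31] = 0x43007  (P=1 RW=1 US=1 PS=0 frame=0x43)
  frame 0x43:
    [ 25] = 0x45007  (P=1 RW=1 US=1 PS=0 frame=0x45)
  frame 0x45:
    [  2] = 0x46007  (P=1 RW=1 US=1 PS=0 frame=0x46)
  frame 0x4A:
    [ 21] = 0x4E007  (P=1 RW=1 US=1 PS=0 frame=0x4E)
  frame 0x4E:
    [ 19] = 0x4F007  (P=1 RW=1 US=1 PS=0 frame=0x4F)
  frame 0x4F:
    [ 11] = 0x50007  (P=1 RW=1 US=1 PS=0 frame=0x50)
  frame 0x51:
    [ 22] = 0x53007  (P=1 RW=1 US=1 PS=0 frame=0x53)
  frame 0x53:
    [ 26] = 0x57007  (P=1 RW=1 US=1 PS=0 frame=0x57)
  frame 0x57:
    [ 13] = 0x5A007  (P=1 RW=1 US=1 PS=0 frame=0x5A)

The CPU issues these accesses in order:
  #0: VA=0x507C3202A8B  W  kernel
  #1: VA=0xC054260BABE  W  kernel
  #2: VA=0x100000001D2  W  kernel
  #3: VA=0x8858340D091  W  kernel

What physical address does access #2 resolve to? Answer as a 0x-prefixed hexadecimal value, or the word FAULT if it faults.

Per-access translation:
#0 VA=0x507C3202A8B (w,kernel):
  L0 @0x3F[10] → 0x41007  P=1,RW=1,US=1,PS=0
  L1 @0x41[31] → 0x43007  P=1,RW=1,US=1,PS=0
  L2 @0x43[25] → 0x45007  P=1,RW=1,US=1,PS=0
  L3 @0x45[2] → 0x46007  P=1,RW=1,US=1,PS=0
  ✓ 0x46A8B  — 4 lookups
#1 VA=0xC054260BABE (w,kernel):
  L0 @0x3F[24] → 0x4A007  P=1,RW=1,US=1,PS=0
  L1 @0x4A[21] → 0x4E007  P=1,RW=1,US=1,PS=0
  L2 @0x4E[19] → 0x4F007  P=1,RW=1,US=1,PS=0
  L3 @0x4F[11] → 0x50007  P=1,RW=1,US=1,PS=0
  ✓ 0x50ABE  — 4 lookups
#2 VA=0x100000001D2 (w,kernel):
  L0 @0x3F[2] → 0x5F002  P=0,RW=1,US=0,PS=0
  ⇒ fault: PAGE_NOT_PRESENT  — 1 lookups
#3 VA=0x8858340D091 (w,kernel):
  L0 @0x3F[17] → 0x51007  P=1,RW=1,US=1,PS=0
  L1 @0x51[22] → 0x53007  P=1,RW=1,US=1,PS=0
  L2 @0x53[26] → 0x57007  P=1,RW=1,US=1,PS=0
  L3 @0x57[13] → 0x5A007  P=1,RW=1,US=1,PS=0
  ✓ 0x5A091  — 4 lookups

Access #2 PA: FAULT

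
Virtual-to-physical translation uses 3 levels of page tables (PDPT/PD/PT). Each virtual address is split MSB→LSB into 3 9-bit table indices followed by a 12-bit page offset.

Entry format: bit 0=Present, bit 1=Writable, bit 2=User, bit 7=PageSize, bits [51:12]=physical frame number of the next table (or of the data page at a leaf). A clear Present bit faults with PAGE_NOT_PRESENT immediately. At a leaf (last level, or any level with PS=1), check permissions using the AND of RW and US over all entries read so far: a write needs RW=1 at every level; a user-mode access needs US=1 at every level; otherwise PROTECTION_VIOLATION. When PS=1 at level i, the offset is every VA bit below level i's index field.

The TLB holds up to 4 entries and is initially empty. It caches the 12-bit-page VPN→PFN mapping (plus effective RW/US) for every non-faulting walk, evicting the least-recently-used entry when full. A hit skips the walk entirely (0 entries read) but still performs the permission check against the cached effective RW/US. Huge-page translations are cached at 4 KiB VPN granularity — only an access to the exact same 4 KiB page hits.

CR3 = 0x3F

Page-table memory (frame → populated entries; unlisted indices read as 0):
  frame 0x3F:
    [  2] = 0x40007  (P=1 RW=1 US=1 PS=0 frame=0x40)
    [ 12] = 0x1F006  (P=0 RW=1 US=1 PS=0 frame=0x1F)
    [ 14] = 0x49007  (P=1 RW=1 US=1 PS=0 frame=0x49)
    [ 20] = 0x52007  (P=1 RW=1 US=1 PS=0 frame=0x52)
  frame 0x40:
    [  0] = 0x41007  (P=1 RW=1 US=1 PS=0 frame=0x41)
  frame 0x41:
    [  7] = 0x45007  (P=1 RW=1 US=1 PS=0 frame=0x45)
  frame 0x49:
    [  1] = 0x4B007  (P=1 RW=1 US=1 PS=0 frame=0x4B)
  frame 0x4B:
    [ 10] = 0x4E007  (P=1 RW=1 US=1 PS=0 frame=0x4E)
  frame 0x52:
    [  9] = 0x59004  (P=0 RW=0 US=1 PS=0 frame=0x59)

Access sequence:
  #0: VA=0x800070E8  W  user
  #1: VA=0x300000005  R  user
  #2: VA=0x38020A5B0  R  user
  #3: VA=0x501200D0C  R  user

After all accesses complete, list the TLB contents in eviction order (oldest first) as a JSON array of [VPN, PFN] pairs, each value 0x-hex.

Walk each access:
#0 VA=0x800070E8 (w,user):
  lvl0: tbl 0x3F, slot 2 ⇒ 0x40007 (P1/RW1/US1/PS0)
  lvl1: tbl 0x40, slot 0 ⇒ 0x41007 (P1/RW1/US1/PS0)
  lvl2: tbl 0x41, slot 7 ⇒ 0x45007 (P1/RW1/US1/PS0)
  ✓ 0x450E8  — 3 lookups
#1 VA=0x300000005 (r,user):
  lvl0: tbl 0x3F, slot 12 ⇒ 0x1F006 (P0/RW1/US1/PS0)
  ⇒ fault: PAGE_NOT_PRESENT  — 1 lookups
#2 VA=0x38020A5B0 (r,user):
  lvl0: tbl 0x3F, slot 14 ⇒ 0x49007 (P1/RW1/US1/PS0)
  lvl1: tbl 0x49, slot 1 ⇒ 0x4B007 (P1/RW1/US1/PS0)
  lvl2: tbl 0x4B, slot 10 ⇒ 0x4E007 (P1/RW1/US1/PS0)
  ✓ 0x4E5B0  — 3 lookups
#3 VA=0x501200D0C (r,user):
  lvl0: tbl 0x3F, slot 20 ⇒ 0x52007 (P1/RW1/US1/PS0)
  lvl1: tbl 0x52, slot 9 ⇒ 0x59004 (P0/RW0/US1/PS0)
  ⇒ fault: PAGE_NOT_PRESENT  — 2 lookups

TLB: [["0x80007", "0x45"], ["0x38020A", "0x4E"]]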